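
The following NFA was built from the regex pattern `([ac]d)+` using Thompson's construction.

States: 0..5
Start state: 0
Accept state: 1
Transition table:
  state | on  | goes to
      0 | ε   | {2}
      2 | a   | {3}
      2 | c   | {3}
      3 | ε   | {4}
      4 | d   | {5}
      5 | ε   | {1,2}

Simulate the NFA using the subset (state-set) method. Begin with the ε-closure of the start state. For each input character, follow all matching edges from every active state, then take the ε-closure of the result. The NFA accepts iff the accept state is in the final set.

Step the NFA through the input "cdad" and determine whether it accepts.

start: ε-closure({0}) = {0,2}
'c' @ 1: {3,4}
'd' @ 2: {1,2,5}  ✓accept
'a' @ 3: {3,4}
'd' @ 4: {1,2,5}  ✓accept
after full input: {1,2,5}  (accept=1 in)

Answer: ACCEPT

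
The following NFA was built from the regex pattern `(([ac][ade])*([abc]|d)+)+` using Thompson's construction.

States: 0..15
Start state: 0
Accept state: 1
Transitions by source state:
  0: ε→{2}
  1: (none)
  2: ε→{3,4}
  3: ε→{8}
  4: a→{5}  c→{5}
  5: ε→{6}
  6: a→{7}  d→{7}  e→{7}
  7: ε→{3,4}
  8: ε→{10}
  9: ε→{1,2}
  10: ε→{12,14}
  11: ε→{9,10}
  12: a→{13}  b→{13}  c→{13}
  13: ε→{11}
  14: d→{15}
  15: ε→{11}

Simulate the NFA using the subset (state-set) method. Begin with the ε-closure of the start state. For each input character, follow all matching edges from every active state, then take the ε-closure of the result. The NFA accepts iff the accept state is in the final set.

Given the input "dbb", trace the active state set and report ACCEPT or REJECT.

Answer: ACCEPT

Derivation:
S₀ = ε-closure({0}) = {0,2,3,4,8,10,12,14}
'd' @ 1: {1,2,3,4,8,9,10,11,12,14,15}  (accept∈set)
'b' @ 2: {1,2,3,4,8,9,10,11,12,13,14}  (accept∈set)
'b' @ 3: {1,2,3,4,8,9,10,11,12,13,14}  (accept∈set)
after full input: {1,2,3,4,8,9,10,11,12,13,14}  (accept=1 in)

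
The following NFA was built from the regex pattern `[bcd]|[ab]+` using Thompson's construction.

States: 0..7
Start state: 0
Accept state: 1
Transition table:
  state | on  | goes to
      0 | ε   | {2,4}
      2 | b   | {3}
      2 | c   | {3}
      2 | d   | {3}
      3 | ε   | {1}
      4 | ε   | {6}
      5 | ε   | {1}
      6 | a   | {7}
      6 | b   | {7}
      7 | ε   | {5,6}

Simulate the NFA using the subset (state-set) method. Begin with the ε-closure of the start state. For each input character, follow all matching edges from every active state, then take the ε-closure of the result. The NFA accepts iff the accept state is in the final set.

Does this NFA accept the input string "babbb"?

Answer: ACCEPT

Trace:
initial (ε-close {0}): {0,2,4,6}
'b' @ 1: {1,3,5,6,7}  [accepting]
'a' @ 2: {1,5,6,7}  [accepting]
'b' @ 3: {1,5,6,7}  [accepting]
'b' @ 4: {1,5,6,7}  [accepting]
'b' @ 5: {1,5,6,7}  [accepting]
after full input: {1,5,6,7}  (accept=1 in)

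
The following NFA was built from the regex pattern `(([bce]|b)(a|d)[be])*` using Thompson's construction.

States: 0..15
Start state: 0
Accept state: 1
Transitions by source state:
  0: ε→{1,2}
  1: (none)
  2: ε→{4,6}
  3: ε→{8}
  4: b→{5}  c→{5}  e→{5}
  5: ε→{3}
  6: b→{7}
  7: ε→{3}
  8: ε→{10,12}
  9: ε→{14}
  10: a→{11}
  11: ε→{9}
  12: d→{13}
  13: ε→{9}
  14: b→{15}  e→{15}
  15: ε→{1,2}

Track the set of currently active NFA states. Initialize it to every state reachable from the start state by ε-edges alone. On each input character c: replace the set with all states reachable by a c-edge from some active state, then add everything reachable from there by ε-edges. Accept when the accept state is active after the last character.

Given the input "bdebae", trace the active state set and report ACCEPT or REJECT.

start: ε-closure({0}) = {0,1,2,4,6}
'b' @ 1: {3,5,7,8,10,12}
'd' @ 2: {9,13,14}
'e' @ 3: {1,2,4,6,15}  [accepting]
'b' @ 4: {3,5,7,8,10,12}
'a' @ 5: {9,11,14}
'e' @ 6: {1,2,4,6,15}  [accepting]
end set {1,2,4,6,15} — state 1 in

Answer: ACCEPT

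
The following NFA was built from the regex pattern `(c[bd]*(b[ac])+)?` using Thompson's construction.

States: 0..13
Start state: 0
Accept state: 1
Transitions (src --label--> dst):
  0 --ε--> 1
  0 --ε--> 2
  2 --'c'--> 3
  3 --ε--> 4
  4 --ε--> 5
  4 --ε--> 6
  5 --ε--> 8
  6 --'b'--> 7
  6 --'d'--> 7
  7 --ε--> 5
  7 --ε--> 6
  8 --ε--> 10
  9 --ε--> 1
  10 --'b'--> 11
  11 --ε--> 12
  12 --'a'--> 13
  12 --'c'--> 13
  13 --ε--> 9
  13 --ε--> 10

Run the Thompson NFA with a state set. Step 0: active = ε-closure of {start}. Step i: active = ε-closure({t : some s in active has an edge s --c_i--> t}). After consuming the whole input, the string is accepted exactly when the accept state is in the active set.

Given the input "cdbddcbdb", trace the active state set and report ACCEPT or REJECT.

Answer: REJECT

Derivation:
S₀ = ε-closure({0}) = {0,1,2}
'c' @ 1: {3,4,5,6,8,10}
'd' @ 2: {5,6,7,8,10}
'b' @ 3: {5,6,7,8,10,11,12}
'd' @ 4: {5,6,7,8,10}
'd' @ 5: {5,6,7,8,10}
'c' @ 6: {}  — no active states
rest 'bdb' ignored (set empty)
after full input: {}  (accept=1 not in)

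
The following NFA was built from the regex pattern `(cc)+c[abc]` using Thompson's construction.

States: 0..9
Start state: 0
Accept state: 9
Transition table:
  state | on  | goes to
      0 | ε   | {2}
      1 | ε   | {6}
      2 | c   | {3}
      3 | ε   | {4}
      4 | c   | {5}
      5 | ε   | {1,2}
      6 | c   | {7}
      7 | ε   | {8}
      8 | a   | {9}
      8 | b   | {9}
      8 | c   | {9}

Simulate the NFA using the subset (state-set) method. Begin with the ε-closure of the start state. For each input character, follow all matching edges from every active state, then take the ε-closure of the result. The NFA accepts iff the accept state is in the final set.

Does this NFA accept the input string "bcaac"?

start: ε-closure({0}) = {0,2}
'b' @ 1: {}  — no active states
rest 'caac' ignored (set empty)
final: {}; accept 9 not in set

Answer: REJECT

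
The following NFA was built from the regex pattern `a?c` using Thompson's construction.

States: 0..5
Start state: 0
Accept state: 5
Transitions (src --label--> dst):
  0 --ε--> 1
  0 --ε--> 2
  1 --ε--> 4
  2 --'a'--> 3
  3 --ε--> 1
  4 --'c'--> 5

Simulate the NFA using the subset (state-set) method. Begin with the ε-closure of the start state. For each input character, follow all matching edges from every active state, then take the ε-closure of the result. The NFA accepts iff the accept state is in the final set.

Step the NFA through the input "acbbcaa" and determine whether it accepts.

S₀ = ε-closure({0}) = {0,1,2,4}
'a' @ 1: {1,3,4}
'c' @ 2: {5}  (accept∈set)
'b' @ 3: {}  — no active states
rest 'bcaa' ignored (set empty)
end set {} — state 5 not in

Answer: REJECT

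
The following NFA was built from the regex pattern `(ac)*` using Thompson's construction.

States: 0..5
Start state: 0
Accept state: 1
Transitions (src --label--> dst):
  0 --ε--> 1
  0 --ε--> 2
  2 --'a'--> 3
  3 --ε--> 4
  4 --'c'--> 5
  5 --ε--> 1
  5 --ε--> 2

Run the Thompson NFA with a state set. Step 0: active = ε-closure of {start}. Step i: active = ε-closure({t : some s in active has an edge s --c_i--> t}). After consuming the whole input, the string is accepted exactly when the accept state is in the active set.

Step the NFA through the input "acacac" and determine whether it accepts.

initial (ε-close {0}): {0,1,2}
'a' @ 1: {3,4}
'c' @ 2: {1,2,5}  [accepting]
'a' @ 3: {3,4}
'c' @ 4: {1,2,5}  [accepting]
'a' @ 5: {3,4}
'c' @ 6: {1,2,5}  [accepting]
end set {1,2,5} — state 1 in

Answer: ACCEPT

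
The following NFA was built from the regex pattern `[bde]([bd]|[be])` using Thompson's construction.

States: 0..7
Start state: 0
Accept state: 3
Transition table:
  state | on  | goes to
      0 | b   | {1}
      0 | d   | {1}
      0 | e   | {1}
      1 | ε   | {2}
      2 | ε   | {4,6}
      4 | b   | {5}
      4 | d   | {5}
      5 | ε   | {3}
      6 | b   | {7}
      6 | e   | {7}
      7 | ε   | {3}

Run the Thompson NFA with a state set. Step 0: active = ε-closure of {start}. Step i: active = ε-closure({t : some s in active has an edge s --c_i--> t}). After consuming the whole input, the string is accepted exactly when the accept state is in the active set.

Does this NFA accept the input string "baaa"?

S₀ = ε-closure({0}) = {0}
'b' @ 1: {1,2,4,6}
'a' @ 2: {}  — state set empty
rest 'aa' ignored (set empty)
after full input: {}  (accept=3 not in)

Answer: REJECT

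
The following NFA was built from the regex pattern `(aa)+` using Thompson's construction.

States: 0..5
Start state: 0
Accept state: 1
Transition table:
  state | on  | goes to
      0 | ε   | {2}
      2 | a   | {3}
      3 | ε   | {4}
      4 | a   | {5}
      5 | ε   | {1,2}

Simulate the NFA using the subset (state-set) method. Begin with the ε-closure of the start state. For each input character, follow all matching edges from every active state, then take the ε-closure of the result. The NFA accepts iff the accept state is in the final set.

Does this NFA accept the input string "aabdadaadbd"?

Answer: REJECT

Trace:
initial (ε-close {0}): {0,2}
'a' @ 1: {3,4}
'a' @ 2: {1,2,5}  (accept∈set)
'b' @ 3: {}  — state set empty
rest 'dadaadbd' ignored (set empty)
end set {} — state 1 not in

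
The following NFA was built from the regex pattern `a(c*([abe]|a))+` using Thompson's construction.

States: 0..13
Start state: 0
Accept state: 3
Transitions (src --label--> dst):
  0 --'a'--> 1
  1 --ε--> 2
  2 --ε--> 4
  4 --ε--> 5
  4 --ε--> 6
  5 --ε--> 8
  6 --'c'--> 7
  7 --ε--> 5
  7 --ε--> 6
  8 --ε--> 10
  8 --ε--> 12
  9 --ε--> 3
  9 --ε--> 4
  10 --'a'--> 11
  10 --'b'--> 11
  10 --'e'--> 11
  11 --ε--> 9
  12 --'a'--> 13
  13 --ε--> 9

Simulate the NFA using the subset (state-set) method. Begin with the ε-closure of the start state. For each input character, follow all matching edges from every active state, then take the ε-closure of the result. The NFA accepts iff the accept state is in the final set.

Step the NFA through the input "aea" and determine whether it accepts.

Answer: ACCEPT

Derivation:
S₀ = ε-closure({0}) = {0}
'a' @ 1: {1,2,4,5,6,8,10,12}
'e' @ 2: {3,4,5,6,8,9,10,11,12}  [accepting]
'a' @ 3: {3,4,5,6,8,9,10,11,12,13}  [accepting]
after full input: {3,4,5,6,8,9,10,11,12,13}  (accept=3 in)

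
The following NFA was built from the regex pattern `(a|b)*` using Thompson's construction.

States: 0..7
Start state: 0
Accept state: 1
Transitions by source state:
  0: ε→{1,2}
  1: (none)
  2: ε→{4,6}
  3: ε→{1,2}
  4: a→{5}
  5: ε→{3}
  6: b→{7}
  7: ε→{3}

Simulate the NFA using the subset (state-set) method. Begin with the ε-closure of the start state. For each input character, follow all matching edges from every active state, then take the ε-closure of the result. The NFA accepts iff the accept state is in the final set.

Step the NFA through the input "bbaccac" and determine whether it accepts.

start: ε-closure({0}) = {0,1,2,4,6}
'b' @ 1: {1,2,3,4,6,7}  ✓accept
'b' @ 2: {1,2,3,4,6,7}  ✓accept
'a' @ 3: {1,2,3,4,5,6}  ✓accept
'c' @ 4: {}  — no active states
rest 'cac' ignored (set empty)
end set {} — state 1 not in

Answer: REJECT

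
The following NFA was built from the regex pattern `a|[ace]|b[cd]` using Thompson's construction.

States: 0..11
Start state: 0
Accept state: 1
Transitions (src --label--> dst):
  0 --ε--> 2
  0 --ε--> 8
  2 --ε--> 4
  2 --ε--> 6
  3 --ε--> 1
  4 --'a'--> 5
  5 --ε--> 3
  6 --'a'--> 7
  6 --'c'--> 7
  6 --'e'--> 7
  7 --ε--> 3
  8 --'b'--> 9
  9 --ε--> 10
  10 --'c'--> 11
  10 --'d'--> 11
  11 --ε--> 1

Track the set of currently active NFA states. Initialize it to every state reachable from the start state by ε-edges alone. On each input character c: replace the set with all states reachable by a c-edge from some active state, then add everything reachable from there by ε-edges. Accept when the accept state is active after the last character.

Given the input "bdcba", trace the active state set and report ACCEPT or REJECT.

Answer: REJECT

Trace:
initial (ε-close {0}): {0,2,4,6,8}
'b' @ 1: {9,10}
'd' @ 2: {1,11}  (accept∈set)
'c' @ 3: {}  — no active states
rest 'ba' ignored (set empty)
end set {} — state 1 not in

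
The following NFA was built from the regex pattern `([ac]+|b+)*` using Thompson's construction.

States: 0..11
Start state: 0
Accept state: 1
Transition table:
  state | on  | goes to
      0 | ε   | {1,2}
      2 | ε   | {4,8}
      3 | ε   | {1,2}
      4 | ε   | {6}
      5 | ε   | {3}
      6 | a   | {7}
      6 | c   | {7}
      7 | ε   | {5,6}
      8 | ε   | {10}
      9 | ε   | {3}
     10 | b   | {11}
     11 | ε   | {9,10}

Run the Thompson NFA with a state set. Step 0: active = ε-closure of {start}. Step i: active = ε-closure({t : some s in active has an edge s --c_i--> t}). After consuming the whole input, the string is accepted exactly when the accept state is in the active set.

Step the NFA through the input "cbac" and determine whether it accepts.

Answer: ACCEPT

Steps:
start: ε-closure({0}) = {0,1,2,4,6,8,10}
'c' @ 1: {1,2,3,4,5,6,7,8,10}  [accepting]
'b' @ 2: {1,2,3,4,6,8,9,10,11}  [accepting]
'a' @ 3: {1,2,3,4,5,6,7,8,10}  [accepting]
'c' @ 4: {1,2,3,4,5,6,7,8,10}  [accepting]
end set {1,2,3,4,5,6,7,8,10} — state 1 in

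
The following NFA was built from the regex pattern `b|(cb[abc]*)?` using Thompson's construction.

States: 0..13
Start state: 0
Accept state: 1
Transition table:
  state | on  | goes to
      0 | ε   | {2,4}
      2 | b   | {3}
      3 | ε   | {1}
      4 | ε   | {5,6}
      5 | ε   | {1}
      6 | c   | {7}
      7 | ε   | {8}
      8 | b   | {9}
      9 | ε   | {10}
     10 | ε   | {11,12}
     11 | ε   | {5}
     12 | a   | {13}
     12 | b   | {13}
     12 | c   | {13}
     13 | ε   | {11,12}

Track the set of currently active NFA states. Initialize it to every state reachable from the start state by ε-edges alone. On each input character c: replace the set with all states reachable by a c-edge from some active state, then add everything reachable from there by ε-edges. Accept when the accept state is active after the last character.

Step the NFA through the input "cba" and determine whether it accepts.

initial (ε-close {0}): {0,1,2,4,5,6}
'c' @ 1: {7,8}
'b' @ 2: {1,5,9,10,11,12}  [accepting]
'a' @ 3: {1,5,11,12,13}  [accepting]
after full input: {1,5,11,12,13}  (accept=1 in)

Answer: ACCEPT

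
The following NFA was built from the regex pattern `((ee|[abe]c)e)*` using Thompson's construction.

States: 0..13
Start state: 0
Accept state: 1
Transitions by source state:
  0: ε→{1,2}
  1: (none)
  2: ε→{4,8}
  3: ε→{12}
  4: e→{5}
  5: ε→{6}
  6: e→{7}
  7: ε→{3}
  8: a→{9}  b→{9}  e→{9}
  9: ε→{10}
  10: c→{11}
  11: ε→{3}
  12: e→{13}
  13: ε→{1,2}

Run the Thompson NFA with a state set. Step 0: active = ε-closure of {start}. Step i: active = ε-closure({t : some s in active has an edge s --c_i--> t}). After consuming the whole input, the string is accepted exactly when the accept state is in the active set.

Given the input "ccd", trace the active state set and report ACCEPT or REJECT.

Answer: REJECT

Steps:
start: ε-closure({0}) = {0,1,2,4,8}
'c' @ 1: {}  — no active states
rest 'cd' ignored (set empty)
final: {}; accept 1 not in set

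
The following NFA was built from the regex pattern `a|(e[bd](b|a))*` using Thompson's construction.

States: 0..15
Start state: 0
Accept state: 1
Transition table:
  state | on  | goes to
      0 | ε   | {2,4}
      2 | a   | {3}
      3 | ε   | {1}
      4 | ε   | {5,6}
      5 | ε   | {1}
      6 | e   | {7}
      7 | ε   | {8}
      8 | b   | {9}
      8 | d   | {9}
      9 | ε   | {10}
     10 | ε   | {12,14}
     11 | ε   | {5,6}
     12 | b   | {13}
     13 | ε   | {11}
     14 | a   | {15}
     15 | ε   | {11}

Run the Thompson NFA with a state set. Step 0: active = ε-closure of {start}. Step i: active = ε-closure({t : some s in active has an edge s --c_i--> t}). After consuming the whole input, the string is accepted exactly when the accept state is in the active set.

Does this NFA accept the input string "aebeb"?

Answer: REJECT

Trace:
start: ε-closure({0}) = {0,1,2,4,5,6}
'a' @ 1: {1,3}  [accepting]
'e' @ 2: {}  — no active states
rest 'beb' ignored (set empty)
final: {}; accept 1 not in set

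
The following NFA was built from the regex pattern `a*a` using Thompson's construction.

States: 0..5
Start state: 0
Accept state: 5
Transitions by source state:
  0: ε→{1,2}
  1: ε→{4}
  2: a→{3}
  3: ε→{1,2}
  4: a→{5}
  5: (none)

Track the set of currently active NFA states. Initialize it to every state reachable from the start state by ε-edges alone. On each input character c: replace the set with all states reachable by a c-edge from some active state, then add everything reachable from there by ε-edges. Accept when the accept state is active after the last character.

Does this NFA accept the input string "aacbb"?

initial (ε-close {0}): {0,1,2,4}
'a' @ 1: {1,2,3,4,5}  (accept∈set)
'a' @ 2: {1,2,3,4,5}  (accept∈set)
'c' @ 3: {}  — no active states
rest 'bb' ignored (set empty)
after full input: {}  (accept=5 not in)

Answer: REJECT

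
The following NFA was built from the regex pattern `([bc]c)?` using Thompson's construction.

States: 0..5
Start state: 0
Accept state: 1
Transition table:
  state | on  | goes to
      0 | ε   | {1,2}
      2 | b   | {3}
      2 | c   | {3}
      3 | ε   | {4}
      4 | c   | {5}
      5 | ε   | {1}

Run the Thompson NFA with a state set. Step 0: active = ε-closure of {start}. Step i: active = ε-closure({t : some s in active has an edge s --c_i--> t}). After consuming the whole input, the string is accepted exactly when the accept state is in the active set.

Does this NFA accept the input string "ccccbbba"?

Answer: REJECT

Derivation:
S₀ = ε-closure({0}) = {0,1,2}
'c' @ 1: {3,4}
'c' @ 2: {1,5}  (accept∈set)
'c' @ 3: {}  — dead — no transitions
rest 'cbbba' ignored (set empty)
final: {}; accept 1 not in set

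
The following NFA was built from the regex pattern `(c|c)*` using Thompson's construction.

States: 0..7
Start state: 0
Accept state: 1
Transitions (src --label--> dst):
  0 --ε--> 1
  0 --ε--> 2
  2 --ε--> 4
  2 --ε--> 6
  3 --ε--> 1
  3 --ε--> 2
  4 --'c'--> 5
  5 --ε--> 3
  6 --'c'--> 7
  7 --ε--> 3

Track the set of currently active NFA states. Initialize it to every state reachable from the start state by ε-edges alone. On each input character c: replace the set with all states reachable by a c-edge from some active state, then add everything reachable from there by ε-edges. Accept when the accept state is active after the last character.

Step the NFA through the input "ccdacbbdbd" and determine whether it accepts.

S₀ = ε-closure({0}) = {0,1,2,4,6}
'c' @ 1: {1,2,3,4,5,6,7}  (accept∈set)
'c' @ 2: {1,2,3,4,5,6,7}  (accept∈set)
'd' @ 3: {}  — dead — no transitions
rest 'acbbdbd' ignored (set empty)
after full input: {}  (accept=1 not in)

Answer: REJECT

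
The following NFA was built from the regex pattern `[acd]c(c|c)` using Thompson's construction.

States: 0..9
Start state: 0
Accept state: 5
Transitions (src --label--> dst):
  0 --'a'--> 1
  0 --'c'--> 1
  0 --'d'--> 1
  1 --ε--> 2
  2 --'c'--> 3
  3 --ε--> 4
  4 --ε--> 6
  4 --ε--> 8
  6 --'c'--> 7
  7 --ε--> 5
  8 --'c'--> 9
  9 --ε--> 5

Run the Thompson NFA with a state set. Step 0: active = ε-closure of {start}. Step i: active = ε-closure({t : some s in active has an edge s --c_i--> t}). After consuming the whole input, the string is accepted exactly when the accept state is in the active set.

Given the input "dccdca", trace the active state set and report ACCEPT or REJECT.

start: ε-closure({0}) = {0}
'd' @ 1: {1,2}
'c' @ 2: {3,4,6,8}
'c' @ 3: {5,7,9}  (accept∈set)
'd' @ 4: {}  — no active states
rest 'ca' ignored (set empty)
after full input: {}  (accept=5 not in)

Answer: REJECT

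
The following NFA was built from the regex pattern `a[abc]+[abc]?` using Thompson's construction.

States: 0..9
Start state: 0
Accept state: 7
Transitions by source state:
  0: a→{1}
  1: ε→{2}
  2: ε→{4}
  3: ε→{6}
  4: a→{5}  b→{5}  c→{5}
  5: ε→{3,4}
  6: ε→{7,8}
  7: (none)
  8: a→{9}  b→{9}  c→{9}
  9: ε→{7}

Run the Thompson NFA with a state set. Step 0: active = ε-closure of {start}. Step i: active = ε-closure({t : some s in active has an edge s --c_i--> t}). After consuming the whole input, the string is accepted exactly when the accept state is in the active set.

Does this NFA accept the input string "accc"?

Answer: ACCEPT

Trace:
start: ε-closure({0}) = {0}
'a' @ 1: {1,2,4}
'c' @ 2: {3,4,5,6,7,8}  ✓accept
'c' @ 3: {3,4,5,6,7,8,9}  ✓accept
'c' @ 4: {3,4,5,6,7,8,9}  ✓accept
final: {3,4,5,6,7,8,9}; accept 7 in set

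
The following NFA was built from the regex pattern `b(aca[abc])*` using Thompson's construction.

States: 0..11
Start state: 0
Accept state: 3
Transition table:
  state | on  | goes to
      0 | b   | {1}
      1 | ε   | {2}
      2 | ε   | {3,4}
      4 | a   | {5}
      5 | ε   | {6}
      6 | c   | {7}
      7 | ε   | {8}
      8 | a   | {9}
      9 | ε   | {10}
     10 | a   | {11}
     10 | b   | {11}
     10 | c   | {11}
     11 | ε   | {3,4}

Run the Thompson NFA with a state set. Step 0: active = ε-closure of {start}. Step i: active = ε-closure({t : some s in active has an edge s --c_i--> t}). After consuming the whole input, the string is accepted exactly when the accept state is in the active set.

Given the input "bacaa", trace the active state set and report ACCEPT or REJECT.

Answer: ACCEPT

Trace:
start: ε-closure({0}) = {0}
'b' @ 1: {1,2,3,4}  [accepting]
'a' @ 2: {5,6}
'c' @ 3: {7,8}
'a' @ 4: {9,10}
'a' @ 5: {3,4,11}  [accepting]
final: {3,4,11}; accept 3 in set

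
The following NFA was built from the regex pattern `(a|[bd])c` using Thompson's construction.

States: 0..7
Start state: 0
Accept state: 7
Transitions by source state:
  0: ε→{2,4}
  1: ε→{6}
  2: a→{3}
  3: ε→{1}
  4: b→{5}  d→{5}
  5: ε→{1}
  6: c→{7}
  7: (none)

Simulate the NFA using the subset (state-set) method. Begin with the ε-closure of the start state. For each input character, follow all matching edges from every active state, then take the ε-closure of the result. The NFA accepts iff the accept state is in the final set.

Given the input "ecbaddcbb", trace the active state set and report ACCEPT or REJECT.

S₀ = ε-closure({0}) = {0,2,4}
'e' @ 1: {}  — no active states
rest 'cbaddcbb' ignored (set empty)
end set {} — state 7 not in

Answer: REJECT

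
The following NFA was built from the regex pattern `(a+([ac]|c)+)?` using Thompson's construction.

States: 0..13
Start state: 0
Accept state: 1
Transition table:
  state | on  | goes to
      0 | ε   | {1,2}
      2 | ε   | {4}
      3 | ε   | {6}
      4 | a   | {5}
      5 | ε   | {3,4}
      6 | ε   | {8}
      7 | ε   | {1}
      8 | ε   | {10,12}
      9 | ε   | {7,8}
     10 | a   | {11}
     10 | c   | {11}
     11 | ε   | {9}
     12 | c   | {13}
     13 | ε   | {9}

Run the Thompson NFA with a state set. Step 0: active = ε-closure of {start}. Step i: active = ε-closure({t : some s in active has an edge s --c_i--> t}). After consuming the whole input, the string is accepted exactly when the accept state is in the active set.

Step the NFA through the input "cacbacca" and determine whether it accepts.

Answer: REJECT

Derivation:
S₀ = ε-closure({0}) = {0,1,2,4}
'c' @ 1: {}  — state set empty
rest 'acbacca' ignored (set empty)
end set {} — state 1 not in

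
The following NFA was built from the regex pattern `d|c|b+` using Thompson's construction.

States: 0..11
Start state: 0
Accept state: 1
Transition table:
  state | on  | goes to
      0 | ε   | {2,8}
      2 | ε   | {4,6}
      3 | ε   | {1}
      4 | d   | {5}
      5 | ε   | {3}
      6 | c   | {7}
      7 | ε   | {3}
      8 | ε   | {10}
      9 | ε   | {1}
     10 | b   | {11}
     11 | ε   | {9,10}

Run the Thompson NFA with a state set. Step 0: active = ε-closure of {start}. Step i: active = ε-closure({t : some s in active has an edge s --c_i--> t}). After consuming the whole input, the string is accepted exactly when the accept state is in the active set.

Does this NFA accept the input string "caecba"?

Answer: REJECT

Steps:
initial (ε-close {0}): {0,2,4,6,8,10}
'c' @ 1: {1,3,7}  ✓accept
'a' @ 2: {}  — state set empty
rest 'ecba' ignored (set empty)
end set {} — state 1 not in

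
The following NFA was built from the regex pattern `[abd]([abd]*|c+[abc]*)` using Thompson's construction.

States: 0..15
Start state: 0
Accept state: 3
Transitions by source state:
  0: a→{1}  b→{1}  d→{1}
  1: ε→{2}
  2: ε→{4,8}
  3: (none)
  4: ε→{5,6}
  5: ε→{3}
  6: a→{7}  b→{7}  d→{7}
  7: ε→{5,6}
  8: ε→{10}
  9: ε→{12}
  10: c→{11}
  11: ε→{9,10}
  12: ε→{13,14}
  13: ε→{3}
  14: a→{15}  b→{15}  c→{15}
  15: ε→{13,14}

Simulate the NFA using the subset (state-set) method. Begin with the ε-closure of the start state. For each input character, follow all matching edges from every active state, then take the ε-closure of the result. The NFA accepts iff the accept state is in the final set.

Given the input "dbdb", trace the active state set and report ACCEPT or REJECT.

Answer: ACCEPT

Trace:
S₀ = ε-closure({0}) = {0}
'd' @ 1: {1,2,3,4,5,6,8,10}  (accept∈set)
'b' @ 2: {3,5,6,7}  (accept∈set)
'd' @ 3: {3,5,6,7}  (accept∈set)
'b' @ 4: {3,5,6,7}  (accept∈set)
end set {3,5,6,7} — state 3 in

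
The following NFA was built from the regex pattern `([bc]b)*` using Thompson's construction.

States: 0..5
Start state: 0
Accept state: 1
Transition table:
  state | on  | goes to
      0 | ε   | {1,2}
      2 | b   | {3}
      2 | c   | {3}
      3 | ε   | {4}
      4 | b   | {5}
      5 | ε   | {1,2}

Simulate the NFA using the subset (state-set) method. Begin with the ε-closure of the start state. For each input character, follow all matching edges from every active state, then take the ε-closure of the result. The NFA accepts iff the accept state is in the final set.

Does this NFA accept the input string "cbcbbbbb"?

initial (ε-close {0}): {0,1,2}
'c' @ 1: {3,4}
'b' @ 2: {1,2,5}  [accepting]
'c' @ 3: {3,4}
'b' @ 4: {1,2,5}  [accepting]
'b' @ 5: {3,4}
'b' @ 6: {1,2,5}  [accepting]
'b' @ 7: {3,4}
'b' @ 8: {1,2,5}  [accepting]
end set {1,2,5} — state 1 in

Answer: ACCEPT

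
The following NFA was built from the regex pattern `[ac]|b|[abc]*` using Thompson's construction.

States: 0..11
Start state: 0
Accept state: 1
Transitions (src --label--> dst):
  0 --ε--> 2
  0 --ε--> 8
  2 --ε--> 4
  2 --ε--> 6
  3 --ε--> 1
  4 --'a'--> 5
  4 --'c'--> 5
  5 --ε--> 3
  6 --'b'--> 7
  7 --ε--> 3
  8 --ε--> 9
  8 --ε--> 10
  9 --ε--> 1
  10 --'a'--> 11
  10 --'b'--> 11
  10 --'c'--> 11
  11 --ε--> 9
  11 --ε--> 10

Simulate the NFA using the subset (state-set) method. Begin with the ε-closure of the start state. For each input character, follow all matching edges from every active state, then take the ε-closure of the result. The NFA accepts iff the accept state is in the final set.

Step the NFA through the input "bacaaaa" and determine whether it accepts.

Answer: ACCEPT

Derivation:
start: ε-closure({0}) = {0,1,2,4,6,8,9,10}
'b' @ 1: {1,3,7,9,10,11}  [accepting]
'a' @ 2: {1,9,10,11}  [accepting]
'c' @ 3: {1,9,10,11}  [accepting]
'a' @ 4: {1,9,10,11}  [accepting]
'a' @ 5: {1,9,10,11}  [accepting]
'a' @ 6: {1,9,10,11}  [accepting]
'a' @ 7: {1,9,10,11}  [accepting]
after full input: {1,9,10,11}  (accept=1 in)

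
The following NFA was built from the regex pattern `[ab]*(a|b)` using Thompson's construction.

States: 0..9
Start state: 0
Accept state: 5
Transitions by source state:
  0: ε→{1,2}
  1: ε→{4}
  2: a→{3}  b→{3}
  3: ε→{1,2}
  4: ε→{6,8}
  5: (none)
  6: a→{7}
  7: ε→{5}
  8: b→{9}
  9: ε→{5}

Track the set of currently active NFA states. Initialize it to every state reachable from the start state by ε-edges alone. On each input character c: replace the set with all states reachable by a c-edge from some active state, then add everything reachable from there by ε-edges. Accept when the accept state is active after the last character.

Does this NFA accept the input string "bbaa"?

initial (ε-close {0}): {0,1,2,4,6,8}
'b' @ 1: {1,2,3,4,5,6,8,9}  (accept∈set)
'b' @ 2: {1,2,3,4,5,6,8,9}  (accept∈set)
'a' @ 3: {1,2,3,4,5,6,7,8}  (accept∈set)
'a' @ 4: {1,2,3,4,5,6,7,8}  (accept∈set)
final: {1,2,3,4,5,6,7,8}; accept 5 in set

Answer: ACCEPT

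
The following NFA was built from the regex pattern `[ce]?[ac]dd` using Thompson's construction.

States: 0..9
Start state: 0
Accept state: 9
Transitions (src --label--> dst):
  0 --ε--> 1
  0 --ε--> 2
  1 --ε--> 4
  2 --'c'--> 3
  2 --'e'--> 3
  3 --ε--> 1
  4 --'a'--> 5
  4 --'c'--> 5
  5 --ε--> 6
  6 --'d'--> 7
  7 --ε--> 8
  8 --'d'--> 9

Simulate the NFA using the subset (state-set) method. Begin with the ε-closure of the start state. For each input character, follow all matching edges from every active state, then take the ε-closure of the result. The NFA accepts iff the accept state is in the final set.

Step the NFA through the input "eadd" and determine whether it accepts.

Answer: ACCEPT

Derivation:
S₀ = ε-closure({0}) = {0,1,2,4}
'e' @ 1: {1,3,4}
'a' @ 2: {5,6}
'd' @ 3: {7,8}
'd' @ 4: {9}  (accept∈set)
final: {9}; accept 9 in set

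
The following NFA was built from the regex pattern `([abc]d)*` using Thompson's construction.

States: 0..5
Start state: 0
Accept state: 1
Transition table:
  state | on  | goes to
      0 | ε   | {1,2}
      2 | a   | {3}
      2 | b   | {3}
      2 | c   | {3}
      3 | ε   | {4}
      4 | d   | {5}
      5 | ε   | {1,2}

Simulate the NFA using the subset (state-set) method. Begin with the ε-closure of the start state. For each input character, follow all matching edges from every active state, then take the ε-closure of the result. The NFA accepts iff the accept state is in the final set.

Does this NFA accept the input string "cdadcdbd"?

initial (ε-close {0}): {0,1,2}
'c' @ 1: {3,4}
'd' @ 2: {1,2,5}  (accept∈set)
'a' @ 3: {3,4}
'd' @ 4: {1,2,5}  (accept∈set)
'c' @ 5: {3,4}
'd' @ 6: {1,2,5}  (accept∈set)
'b' @ 7: {3,4}
'd' @ 8: {1,2,5}  (accept∈set)
end set {1,2,5} — state 1 in

Answer: ACCEPT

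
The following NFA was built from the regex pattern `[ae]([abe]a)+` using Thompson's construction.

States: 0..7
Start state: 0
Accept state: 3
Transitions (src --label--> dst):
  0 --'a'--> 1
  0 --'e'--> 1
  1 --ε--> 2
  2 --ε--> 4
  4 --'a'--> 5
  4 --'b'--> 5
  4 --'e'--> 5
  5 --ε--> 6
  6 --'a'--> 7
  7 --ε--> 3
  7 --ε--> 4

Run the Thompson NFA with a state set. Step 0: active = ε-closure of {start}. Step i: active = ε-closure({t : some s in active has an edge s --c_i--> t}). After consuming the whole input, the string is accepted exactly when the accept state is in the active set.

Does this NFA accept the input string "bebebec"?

Answer: REJECT

Steps:
start: ε-closure({0}) = {0}
'b' @ 1: {}  — state set empty
rest 'ebebec' ignored (set empty)
final: {}; accept 3 not in set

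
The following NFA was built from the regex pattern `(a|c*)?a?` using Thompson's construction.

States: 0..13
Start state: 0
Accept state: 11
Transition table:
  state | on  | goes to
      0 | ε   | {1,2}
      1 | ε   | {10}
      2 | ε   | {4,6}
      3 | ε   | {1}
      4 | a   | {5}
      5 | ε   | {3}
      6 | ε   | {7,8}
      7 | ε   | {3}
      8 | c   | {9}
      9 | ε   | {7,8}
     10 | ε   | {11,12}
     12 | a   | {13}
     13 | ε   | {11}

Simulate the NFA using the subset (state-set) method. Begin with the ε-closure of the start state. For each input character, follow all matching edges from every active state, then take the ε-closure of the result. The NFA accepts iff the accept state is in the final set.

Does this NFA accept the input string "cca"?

S₀ = ε-closure({0}) = {0,1,2,3,4,6,7,8,10,11,12}
'c' @ 1: {1,3,7,8,9,10,11,12}  [accepting]
'c' @ 2: {1,3,7,8,9,10,11,12}  [accepting]
'a' @ 3: {11,13}  [accepting]
final: {11,13}; accept 11 in set

Answer: ACCEPT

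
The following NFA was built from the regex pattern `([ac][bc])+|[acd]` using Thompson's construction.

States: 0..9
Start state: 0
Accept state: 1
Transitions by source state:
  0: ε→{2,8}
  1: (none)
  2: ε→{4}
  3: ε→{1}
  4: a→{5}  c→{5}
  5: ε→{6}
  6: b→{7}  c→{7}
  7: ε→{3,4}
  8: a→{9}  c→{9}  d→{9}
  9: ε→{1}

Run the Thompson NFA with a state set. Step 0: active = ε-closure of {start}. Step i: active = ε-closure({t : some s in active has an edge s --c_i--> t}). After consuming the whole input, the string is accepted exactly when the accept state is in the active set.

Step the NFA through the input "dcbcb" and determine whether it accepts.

Answer: REJECT

Steps:
S₀ = ε-closure({0}) = {0,2,4,8}
'd' @ 1: {1,9}  [accepting]
'c' @ 2: {}  — state set empty
rest 'bcb' ignored (set empty)
end set {} — state 1 not in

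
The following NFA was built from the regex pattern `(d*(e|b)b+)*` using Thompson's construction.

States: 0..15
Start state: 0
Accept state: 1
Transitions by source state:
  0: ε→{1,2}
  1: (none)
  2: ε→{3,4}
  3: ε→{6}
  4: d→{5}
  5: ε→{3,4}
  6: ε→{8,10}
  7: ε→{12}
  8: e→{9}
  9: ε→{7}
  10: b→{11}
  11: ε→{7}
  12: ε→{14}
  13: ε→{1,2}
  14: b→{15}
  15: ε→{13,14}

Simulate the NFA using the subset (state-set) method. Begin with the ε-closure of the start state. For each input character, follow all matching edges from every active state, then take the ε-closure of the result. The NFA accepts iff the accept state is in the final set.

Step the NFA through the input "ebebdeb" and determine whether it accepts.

Answer: ACCEPT

Steps:
S₀ = ε-closure({0}) = {0,1,2,3,4,6,8,10}
'e' @ 1: {7,9,12,14}
'b' @ 2: {1,2,3,4,6,8,10,13,14,15}  [accepting]
'e' @ 3: {7,9,12,14}
'b' @ 4: {1,2,3,4,6,8,10,13,14,15}  [accepting]
'd' @ 5: {3,4,5,6,8,10}
'e' @ 6: {7,9,12,14}
'b' @ 7: {1,2,3,4,6,8,10,13,14,15}  [accepting]
end set {1,2,3,4,6,8,10,13,14,15} — state 1 in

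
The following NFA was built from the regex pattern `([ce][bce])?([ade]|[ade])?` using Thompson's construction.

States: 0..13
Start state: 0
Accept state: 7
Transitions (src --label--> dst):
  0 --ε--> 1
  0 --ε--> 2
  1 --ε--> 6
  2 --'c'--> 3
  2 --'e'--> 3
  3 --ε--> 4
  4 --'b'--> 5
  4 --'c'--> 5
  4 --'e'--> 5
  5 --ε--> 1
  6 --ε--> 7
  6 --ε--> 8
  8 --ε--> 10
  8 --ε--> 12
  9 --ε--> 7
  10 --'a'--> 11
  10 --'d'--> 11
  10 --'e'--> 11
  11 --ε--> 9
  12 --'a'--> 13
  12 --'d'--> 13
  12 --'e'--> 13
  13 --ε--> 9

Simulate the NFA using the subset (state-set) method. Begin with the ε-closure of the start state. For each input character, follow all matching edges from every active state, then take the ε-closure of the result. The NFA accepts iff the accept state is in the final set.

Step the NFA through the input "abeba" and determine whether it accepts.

initial (ε-close {0}): {0,1,2,6,7,8,10,12}
'a' @ 1: {7,9,11,13}  (accept∈set)
'b' @ 2: {}  — no active states
rest 'eba' ignored (set empty)
end set {} — state 7 not in

Answer: REJECT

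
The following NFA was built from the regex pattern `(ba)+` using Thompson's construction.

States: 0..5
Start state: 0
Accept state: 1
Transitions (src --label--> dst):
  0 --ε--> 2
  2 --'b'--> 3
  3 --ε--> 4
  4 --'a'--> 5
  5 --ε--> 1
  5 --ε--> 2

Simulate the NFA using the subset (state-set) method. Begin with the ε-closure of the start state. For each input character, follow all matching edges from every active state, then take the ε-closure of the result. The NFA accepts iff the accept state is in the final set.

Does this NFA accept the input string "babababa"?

S₀ = ε-closure({0}) = {0,2}
'b' @ 1: {3,4}
'a' @ 2: {1,2,5}  [accepting]
'b' @ 3: {3,4}
'a' @ 4: {1,2,5}  [accepting]
'b' @ 5: {3,4}
'a' @ 6: {1,2,5}  [accepting]
'b' @ 7: {3,4}
'a' @ 8: {1,2,5}  [accepting]
final: {1,2,5}; accept 1 in set

Answer: ACCEPT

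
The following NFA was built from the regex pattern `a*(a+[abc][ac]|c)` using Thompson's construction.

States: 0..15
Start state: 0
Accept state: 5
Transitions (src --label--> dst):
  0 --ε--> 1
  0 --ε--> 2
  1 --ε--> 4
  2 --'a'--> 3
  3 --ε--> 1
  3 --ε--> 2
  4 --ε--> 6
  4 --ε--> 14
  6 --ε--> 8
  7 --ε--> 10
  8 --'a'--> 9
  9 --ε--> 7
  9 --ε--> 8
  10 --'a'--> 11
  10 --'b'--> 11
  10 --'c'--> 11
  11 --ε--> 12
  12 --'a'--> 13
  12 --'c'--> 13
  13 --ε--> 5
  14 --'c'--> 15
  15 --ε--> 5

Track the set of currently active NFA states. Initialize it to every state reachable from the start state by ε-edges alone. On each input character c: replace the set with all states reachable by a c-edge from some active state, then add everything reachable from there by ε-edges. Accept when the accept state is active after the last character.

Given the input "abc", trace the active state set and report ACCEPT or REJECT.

start: ε-closure({0}) = {0,1,2,4,6,8,14}
'a' @ 1: {1,2,3,4,6,7,8,9,10,14}
'b' @ 2: {11,12}
'c' @ 3: {5,13}  (accept∈set)
end set {5,13} — state 5 in

Answer: ACCEPT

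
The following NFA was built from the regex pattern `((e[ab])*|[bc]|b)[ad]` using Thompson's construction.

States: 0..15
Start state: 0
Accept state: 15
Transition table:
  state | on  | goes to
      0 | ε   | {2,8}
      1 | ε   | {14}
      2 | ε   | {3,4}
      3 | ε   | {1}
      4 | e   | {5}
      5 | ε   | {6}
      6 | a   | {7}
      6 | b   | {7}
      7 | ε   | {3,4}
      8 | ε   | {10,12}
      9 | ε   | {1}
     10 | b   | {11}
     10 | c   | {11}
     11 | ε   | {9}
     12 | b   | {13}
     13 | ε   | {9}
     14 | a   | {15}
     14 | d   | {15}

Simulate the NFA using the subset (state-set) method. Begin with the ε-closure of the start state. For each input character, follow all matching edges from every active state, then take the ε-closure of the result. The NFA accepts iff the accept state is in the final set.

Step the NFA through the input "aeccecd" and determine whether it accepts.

Answer: REJECT

Trace:
S₀ = ε-closure({0}) = {0,1,2,3,4,8,10,12,14}
'a' @ 1: {15}  ✓accept
'e' @ 2: {}  — dead — no transitions
rest 'ccecd' ignored (set empty)
end set {} — state 15 not in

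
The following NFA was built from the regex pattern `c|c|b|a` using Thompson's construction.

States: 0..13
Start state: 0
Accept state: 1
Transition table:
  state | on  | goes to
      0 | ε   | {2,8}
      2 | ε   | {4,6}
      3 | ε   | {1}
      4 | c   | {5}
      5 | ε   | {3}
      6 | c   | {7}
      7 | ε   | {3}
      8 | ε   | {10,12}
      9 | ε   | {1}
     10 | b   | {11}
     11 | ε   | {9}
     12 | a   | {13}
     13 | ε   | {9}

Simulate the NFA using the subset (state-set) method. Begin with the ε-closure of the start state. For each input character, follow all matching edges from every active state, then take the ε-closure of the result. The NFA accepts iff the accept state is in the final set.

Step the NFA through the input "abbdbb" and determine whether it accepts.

Answer: REJECT

Trace:
start: ε-closure({0}) = {0,2,4,6,8,10,12}
'a' @ 1: {1,9,13}  ✓accept
'b' @ 2: {}  — dead — no transitions
rest 'bdbb' ignored (set empty)
after full input: {}  (accept=1 not in)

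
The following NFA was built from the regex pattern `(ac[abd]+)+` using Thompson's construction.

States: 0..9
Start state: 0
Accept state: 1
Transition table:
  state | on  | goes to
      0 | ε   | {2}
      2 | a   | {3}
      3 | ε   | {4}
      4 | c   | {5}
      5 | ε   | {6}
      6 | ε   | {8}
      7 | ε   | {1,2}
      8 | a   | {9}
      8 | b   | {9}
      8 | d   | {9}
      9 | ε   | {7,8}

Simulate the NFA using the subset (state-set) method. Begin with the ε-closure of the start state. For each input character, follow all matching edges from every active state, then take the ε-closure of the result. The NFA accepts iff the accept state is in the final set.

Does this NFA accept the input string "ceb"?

initial (ε-close {0}): {0,2}
'c' @ 1: {}  — dead — no transitions
rest 'eb' ignored (set empty)
final: {}; accept 1 not in set

Answer: REJECT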